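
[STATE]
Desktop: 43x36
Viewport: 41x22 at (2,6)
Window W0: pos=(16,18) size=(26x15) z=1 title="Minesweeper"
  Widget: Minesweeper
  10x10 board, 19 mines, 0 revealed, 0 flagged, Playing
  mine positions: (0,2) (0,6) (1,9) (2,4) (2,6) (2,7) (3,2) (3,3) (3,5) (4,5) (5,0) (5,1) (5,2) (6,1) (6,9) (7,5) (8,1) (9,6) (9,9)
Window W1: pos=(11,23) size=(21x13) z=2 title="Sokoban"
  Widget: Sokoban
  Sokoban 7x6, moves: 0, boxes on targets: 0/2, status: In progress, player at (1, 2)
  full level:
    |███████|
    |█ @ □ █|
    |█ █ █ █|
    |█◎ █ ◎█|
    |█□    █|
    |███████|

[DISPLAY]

                                         
                                         
                                         
                                         
                                         
                                         
                                         
                                         
                                         
                                         
                                         
                                         
              ┏━━━━━━━━━━━━━━━━━━━━━━━━┓ 
              ┃ Minesweeper            ┃ 
              ┠────────────────────────┨ 
              ┃■■■■■■■■■■              ┃ 
              ┃■■■■■■■■■■              ┃ 
         ┏━━━━━━━━━━━━━━━━━━━┓         ┃ 
         ┃ Sokoban           ┃         ┃ 
         ┠───────────────────┨         ┃ 
         ┃███████            ┃         ┃ 
         ┃█ @ □ █            ┃         ┃ 


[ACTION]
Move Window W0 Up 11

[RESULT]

                                         
              ┏━━━━━━━━━━━━━━━━━━━━━━━━┓ 
              ┃ Minesweeper            ┃ 
              ┠────────────────────────┨ 
              ┃■■■■■■■■■■              ┃ 
              ┃■■■■■■■■■■              ┃ 
              ┃■■■■■■■■■■              ┃ 
              ┃■■■■■■■■■■              ┃ 
              ┃■■■■■■■■■■              ┃ 
              ┃■■■■■■■■■■              ┃ 
              ┃■■■■■■■■■■              ┃ 
              ┃■■■■■■■■■■              ┃ 
              ┃■■■■■■■■■■              ┃ 
              ┃■■■■■■■■■■              ┃ 
              ┃                        ┃ 
              ┗━━━━━━━━━━━━━━━━━━━━━━━━┛ 
                                         
         ┏━━━━━━━━━━━━━━━━━━━┓           
         ┃ Sokoban           ┃           
         ┠───────────────────┨           
         ┃███████            ┃           
         ┃█ @ □ █            ┃           


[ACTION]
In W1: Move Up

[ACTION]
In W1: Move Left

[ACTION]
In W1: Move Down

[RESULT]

                                         
              ┏━━━━━━━━━━━━━━━━━━━━━━━━┓ 
              ┃ Minesweeper            ┃ 
              ┠────────────────────────┨ 
              ┃■■■■■■■■■■              ┃ 
              ┃■■■■■■■■■■              ┃ 
              ┃■■■■■■■■■■              ┃ 
              ┃■■■■■■■■■■              ┃ 
              ┃■■■■■■■■■■              ┃ 
              ┃■■■■■■■■■■              ┃ 
              ┃■■■■■■■■■■              ┃ 
              ┃■■■■■■■■■■              ┃ 
              ┃■■■■■■■■■■              ┃ 
              ┃■■■■■■■■■■              ┃ 
              ┃                        ┃ 
              ┗━━━━━━━━━━━━━━━━━━━━━━━━┛ 
                                         
         ┏━━━━━━━━━━━━━━━━━━━┓           
         ┃ Sokoban           ┃           
         ┠───────────────────┨           
         ┃███████            ┃           
         ┃█   □ █            ┃           


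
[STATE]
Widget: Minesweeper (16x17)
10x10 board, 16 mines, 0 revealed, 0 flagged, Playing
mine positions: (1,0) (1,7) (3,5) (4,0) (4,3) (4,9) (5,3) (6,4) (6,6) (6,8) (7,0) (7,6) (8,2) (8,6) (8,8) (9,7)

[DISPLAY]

■■■■■■■■■■      
■■■■■■■■■■      
■■■■■■■■■■      
■■■■■■■■■■      
■■■■■■■■■■      
■■■■■■■■■■      
■■■■■■■■■■      
■■■■■■■■■■      
■■■■■■■■■■      
■■■■■■■■■■      
                
                
                
                
                
                
                


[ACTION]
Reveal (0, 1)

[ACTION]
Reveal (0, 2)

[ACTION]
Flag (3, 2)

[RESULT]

■1    1■■■      
■1    1■■■      
■1  112■■■      
■1112■■■■■      
■■■■■■■■■■      
■■■■■■■■■■      
■■■■■■■■■■      
■■■■■■■■■■      
■■■■■■■■■■      
■■■■■■■■■■      
                
                
                
                
                
                
                


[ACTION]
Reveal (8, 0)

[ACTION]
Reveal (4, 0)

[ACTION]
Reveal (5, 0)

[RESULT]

■1    1■■■      
✹1    1✹■■      
■1  112■■■      
■1112✹■■■■      
✹■■✹■■■■■✹      
■■■✹■■■■■■      
■■■■✹■✹■✹■      
✹■■■■■✹■■■      
1■✹■■■✹■✹■      
■■■■■■■✹■■      
                
                
                
                
                
                
                


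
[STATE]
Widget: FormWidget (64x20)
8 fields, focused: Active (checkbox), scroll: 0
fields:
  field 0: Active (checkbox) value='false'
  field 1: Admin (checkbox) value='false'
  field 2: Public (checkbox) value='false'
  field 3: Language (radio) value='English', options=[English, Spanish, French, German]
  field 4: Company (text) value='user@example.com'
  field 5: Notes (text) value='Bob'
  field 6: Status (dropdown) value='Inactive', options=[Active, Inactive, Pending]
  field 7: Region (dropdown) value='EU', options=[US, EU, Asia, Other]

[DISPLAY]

> Active:     [ ]                                               
  Admin:      [ ]                                               
  Public:     [ ]                                               
  Language:   (●) English  ( ) Spanish  ( ) French  ( ) German  
  Company:    [user@example.com                                ]
  Notes:      [Bob                                             ]
  Status:     [Inactive                                       ▼]
  Region:     [EU                                             ▼]
                                                                
                                                                
                                                                
                                                                
                                                                
                                                                
                                                                
                                                                
                                                                
                                                                
                                                                
                                                                


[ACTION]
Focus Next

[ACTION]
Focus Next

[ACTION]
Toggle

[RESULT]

  Active:     [ ]                                               
  Admin:      [ ]                                               
> Public:     [x]                                               
  Language:   (●) English  ( ) Spanish  ( ) French  ( ) German  
  Company:    [user@example.com                                ]
  Notes:      [Bob                                             ]
  Status:     [Inactive                                       ▼]
  Region:     [EU                                             ▼]
                                                                
                                                                
                                                                
                                                                
                                                                
                                                                
                                                                
                                                                
                                                                
                                                                
                                                                
                                                                


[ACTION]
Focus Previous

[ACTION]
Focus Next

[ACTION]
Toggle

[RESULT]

  Active:     [ ]                                               
  Admin:      [ ]                                               
> Public:     [ ]                                               
  Language:   (●) English  ( ) Spanish  ( ) French  ( ) German  
  Company:    [user@example.com                                ]
  Notes:      [Bob                                             ]
  Status:     [Inactive                                       ▼]
  Region:     [EU                                             ▼]
                                                                
                                                                
                                                                
                                                                
                                                                
                                                                
                                                                
                                                                
                                                                
                                                                
                                                                
                                                                


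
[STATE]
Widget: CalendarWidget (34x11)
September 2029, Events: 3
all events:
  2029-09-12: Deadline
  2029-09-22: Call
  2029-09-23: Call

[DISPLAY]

          September 2029          
Mo Tu We Th Fr Sa Su              
                1  2              
 3  4  5  6  7  8  9              
10 11 12* 13 14 15 16             
17 18 19 20 21 22* 23*            
24 25 26 27 28 29 30              
                                  
                                  
                                  
                                  


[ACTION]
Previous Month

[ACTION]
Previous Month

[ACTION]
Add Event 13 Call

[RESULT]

            July 2029             
Mo Tu We Th Fr Sa Su              
                   1              
 2  3  4  5  6  7  8              
 9 10 11 12 13* 14 15             
16 17 18 19 20 21 22              
23 24 25 26 27 28 29              
30 31                             
                                  
                                  
                                  


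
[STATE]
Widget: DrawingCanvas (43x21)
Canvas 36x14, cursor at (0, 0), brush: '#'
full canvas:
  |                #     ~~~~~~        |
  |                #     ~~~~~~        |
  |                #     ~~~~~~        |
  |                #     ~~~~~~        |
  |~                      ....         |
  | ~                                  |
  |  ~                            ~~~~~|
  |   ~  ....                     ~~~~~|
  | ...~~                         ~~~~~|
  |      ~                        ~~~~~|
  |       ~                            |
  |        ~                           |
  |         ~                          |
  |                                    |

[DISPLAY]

+               #     ~~~~~~               
                #     ~~~~~~               
                #     ~~~~~~               
                #     ~~~~~~               
~                      ....                
 ~                                         
  ~                            ~~~~~       
   ~  ....                     ~~~~~       
 ...~~                         ~~~~~       
      ~                        ~~~~~       
       ~                                   
        ~                                  
         ~                                 
                                           
                                           
                                           
                                           
                                           
                                           
                                           
                                           


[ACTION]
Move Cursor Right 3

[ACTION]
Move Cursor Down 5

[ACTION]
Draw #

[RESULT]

                #     ~~~~~~               
                #     ~~~~~~               
                #     ~~~~~~               
                #     ~~~~~~               
~                      ....                
 ~ #                                       
  ~                            ~~~~~       
   ~  ....                     ~~~~~       
 ...~~                         ~~~~~       
      ~                        ~~~~~       
       ~                                   
        ~                                  
         ~                                 
                                           
                                           
                                           
                                           
                                           
                                           
                                           
                                           


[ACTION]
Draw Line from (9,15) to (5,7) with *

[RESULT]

                #     ~~~~~~               
                #     ~~~~~~               
                #     ~~~~~~               
                #     ~~~~~~               
~                      ....                
 ~ #   *                                   
  ~     **                     ~~~~~       
   ~  ....**                   ~~~~~       
 ...~~      **                 ~~~~~       
      ~       **               ~~~~~       
       ~                                   
        ~                                  
         ~                                 
                                           
                                           
                                           
                                           
                                           
                                           
                                           
                                           


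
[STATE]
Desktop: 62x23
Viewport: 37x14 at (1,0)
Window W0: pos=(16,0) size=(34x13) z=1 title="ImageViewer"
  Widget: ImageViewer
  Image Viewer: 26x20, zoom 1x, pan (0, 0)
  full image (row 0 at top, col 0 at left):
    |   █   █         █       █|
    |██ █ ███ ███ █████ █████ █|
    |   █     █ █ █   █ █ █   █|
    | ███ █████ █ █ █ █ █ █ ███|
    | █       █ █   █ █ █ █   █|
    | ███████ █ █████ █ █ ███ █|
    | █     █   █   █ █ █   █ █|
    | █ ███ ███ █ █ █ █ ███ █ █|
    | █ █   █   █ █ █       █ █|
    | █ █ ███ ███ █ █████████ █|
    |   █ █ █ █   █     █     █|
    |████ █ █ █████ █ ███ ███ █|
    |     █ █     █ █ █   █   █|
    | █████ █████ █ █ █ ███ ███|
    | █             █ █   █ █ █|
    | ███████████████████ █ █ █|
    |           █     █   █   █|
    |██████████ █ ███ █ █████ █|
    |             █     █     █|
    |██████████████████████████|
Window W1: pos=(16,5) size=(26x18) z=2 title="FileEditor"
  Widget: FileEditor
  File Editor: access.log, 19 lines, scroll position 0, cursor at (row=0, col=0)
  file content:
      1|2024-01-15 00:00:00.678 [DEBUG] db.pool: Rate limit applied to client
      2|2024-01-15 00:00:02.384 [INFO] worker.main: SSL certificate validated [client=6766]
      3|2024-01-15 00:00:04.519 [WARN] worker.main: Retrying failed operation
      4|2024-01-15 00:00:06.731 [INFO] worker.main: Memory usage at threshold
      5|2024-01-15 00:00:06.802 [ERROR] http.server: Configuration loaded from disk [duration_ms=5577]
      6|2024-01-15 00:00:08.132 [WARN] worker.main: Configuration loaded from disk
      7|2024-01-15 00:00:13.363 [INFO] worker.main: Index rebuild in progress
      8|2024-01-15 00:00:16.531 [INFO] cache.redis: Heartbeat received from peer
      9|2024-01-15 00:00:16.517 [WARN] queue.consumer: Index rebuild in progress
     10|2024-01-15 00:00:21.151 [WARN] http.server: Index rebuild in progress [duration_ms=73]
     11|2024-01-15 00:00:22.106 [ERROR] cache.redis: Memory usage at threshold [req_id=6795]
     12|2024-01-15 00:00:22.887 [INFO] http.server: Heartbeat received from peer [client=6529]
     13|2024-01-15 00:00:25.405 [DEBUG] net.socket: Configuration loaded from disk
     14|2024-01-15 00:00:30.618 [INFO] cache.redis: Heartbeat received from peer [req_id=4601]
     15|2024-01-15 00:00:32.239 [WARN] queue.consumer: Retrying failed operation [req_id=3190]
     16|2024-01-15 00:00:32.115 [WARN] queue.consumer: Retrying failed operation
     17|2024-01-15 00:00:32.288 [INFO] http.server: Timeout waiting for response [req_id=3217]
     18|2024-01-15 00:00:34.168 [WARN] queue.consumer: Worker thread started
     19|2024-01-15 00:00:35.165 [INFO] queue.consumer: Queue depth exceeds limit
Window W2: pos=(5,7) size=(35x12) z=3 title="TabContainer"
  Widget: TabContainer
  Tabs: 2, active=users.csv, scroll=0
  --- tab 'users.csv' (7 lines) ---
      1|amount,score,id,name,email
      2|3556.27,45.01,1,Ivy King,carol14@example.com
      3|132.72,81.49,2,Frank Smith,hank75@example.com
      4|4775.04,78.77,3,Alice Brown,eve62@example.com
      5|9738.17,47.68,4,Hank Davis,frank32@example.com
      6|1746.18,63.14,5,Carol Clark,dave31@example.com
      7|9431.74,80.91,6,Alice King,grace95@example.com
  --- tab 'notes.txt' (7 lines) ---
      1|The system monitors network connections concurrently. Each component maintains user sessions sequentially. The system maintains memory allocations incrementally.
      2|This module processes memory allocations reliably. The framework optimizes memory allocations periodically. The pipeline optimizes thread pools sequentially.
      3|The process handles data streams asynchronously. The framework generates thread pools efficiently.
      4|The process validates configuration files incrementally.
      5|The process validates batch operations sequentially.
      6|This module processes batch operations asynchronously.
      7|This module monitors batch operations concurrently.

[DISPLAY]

               ┏━━━━━━━━━━━━━━━━━━━━━
               ┃ ImageViewer         
               ┠─────────────────────
               ┃   █   █         █   
               ┃██ █ ███ ███ █████ ██
               ┏━━━━━━━━━━━━━━━━━━━━━
               ┃ FileEditor          
    ┏━━━━━━━━━━━━━━━━━━━━━━━━━━━━━━━━
    ┃ TabContainer                   
    ┠────────────────────────────────
    ┃[users.csv]│ notes.txt          
    ┃────────────────────────────────
    ┃amount,score,id,name,email      
    ┃3556.27,45.01,1,Ivy King,carol14


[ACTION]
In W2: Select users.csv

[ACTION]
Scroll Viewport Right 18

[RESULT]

━━━━━━━━━━━━━━━━━━━━━━━━━━━━━━┓      
mageViewer                    ┃      
──────────────────────────────┨      
 █   █         █       █      ┃      
 █ ███ ███ █████ █████ █      ┃      
━━━━━━━━━━━━━━━━━━━━━━┓█      ┃      
ileEditor             ┃█      ┃      
━━━━━━━━━━━━━━━━━━━━┓─┨█      ┃      
                    ┃▲┃█      ┃      
────────────────────┨█┃█      ┃      
notes.txt           ┃░┃█      ┃      
────────────────────┃░┃█      ┃      
id,name,email       ┃░┃━━━━━━━┛      
,1,Ivy King,carol14@┃░┃              


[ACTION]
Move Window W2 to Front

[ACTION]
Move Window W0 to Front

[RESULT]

━━━━━━━━━━━━━━━━━━━━━━━━━━━━━━┓      
mageViewer                    ┃      
──────────────────────────────┨      
 █   █         █       █      ┃      
 █ ███ ███ █████ █████ █      ┃      
 █     █ █ █   █ █ █   █      ┃      
██ █████ █ █ █ █ █ █ ███      ┃      
       █ █   █ █ █ █   █      ┃      
██████ █ █████ █ █ ███ █      ┃      
     █   █   █ █ █   █ █      ┃      
 ███ ███ █ █ █ █ ███ █ █      ┃      
 █   █   █ █ █       █ █      ┃      
━━━━━━━━━━━━━━━━━━━━━━━━━━━━━━┛      
,1,Ivy King,carol14@┃░┃              


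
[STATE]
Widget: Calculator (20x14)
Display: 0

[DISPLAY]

                   0
┌───┬───┬───┬───┐   
│ 7 │ 8 │ 9 │ ÷ │   
├───┼───┼───┼───┤   
│ 4 │ 5 │ 6 │ × │   
├───┼───┼───┼───┤   
│ 1 │ 2 │ 3 │ - │   
├───┼───┼───┼───┤   
│ 0 │ . │ = │ + │   
├───┼───┼───┼───┤   
│ C │ MC│ MR│ M+│   
└───┴───┴───┴───┘   
                    
                    


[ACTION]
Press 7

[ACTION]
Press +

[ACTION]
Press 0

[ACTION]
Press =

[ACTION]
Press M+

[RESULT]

                   7
┌───┬───┬───┬───┐   
│ 7 │ 8 │ 9 │ ÷ │   
├───┼───┼───┼───┤   
│ 4 │ 5 │ 6 │ × │   
├───┼───┼───┼───┤   
│ 1 │ 2 │ 3 │ - │   
├───┼───┼───┼───┤   
│ 0 │ . │ = │ + │   
├───┼───┼───┼───┤   
│ C │ MC│ MR│ M+│   
└───┴───┴───┴───┘   
                    
                    


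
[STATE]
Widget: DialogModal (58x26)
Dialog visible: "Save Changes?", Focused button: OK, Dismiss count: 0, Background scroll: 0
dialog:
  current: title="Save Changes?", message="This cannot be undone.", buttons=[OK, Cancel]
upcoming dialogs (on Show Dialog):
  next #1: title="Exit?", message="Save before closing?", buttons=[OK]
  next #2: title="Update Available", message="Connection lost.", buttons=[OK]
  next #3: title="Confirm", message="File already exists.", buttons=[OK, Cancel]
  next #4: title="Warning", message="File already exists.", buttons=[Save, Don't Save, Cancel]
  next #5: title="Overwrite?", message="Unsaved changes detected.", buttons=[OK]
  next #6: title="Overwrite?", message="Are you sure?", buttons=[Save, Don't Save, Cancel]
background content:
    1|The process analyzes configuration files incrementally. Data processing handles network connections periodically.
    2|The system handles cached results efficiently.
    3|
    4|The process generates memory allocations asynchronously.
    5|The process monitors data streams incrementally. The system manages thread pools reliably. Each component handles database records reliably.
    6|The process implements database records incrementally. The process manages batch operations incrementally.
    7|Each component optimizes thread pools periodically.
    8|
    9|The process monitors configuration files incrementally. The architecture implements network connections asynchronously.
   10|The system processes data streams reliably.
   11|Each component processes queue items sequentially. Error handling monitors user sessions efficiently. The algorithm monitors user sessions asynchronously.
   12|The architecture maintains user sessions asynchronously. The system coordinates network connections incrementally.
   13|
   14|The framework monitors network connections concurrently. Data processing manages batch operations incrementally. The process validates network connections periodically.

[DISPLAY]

The process analyzes configuration files incrementally. Da
The system handles cached results efficiently.            
                                                          
The process generates memory allocations asynchronously.  
The process monitors data streams incrementally. The syste
The process implements database records incrementally. The
Each component optimizes thread pools periodically.       
                                                          
The process monitors configuration files incrementally. Th
The system processes data streams reliably.               
Each component p┌────────────────────────┐ntially. Error h
The architecture│     Save Changes?      │synchronously. T
                │ This cannot be undone. │                
The framework mo│     [OK]  Cancel       │ concurrently. D
                └────────────────────────┘                
                                                          
                                                          
                                                          
                                                          
                                                          
                                                          
                                                          
                                                          
                                                          
                                                          
                                                          


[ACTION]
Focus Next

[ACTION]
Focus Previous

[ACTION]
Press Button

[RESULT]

The process analyzes configuration files incrementally. Da
The system handles cached results efficiently.            
                                                          
The process generates memory allocations asynchronously.  
The process monitors data streams incrementally. The syste
The process implements database records incrementally. The
Each component optimizes thread pools periodically.       
                                                          
The process monitors configuration files incrementally. Th
The system processes data streams reliably.               
Each component processes queue items sequentially. Error h
The architecture maintains user sessions asynchronously. T
                                                          
The framework monitors network connections concurrently. D
                                                          
                                                          
                                                          
                                                          
                                                          
                                                          
                                                          
                                                          
                                                          
                                                          
                                                          
                                                          


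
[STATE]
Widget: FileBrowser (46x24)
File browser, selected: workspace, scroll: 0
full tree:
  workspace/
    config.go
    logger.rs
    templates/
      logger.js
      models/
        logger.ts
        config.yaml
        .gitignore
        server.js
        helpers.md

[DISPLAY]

> [-] workspace/                              
    config.go                                 
    logger.rs                                 
    [+] templates/                            
                                              
                                              
                                              
                                              
                                              
                                              
                                              
                                              
                                              
                                              
                                              
                                              
                                              
                                              
                                              
                                              
                                              
                                              
                                              
                                              


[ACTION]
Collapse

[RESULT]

> [+] workspace/                              
                                              
                                              
                                              
                                              
                                              
                                              
                                              
                                              
                                              
                                              
                                              
                                              
                                              
                                              
                                              
                                              
                                              
                                              
                                              
                                              
                                              
                                              
                                              


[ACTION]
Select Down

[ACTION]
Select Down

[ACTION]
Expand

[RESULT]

> [-] workspace/                              
    config.go                                 
    logger.rs                                 
    [+] templates/                            
                                              
                                              
                                              
                                              
                                              
                                              
                                              
                                              
                                              
                                              
                                              
                                              
                                              
                                              
                                              
                                              
                                              
                                              
                                              
                                              


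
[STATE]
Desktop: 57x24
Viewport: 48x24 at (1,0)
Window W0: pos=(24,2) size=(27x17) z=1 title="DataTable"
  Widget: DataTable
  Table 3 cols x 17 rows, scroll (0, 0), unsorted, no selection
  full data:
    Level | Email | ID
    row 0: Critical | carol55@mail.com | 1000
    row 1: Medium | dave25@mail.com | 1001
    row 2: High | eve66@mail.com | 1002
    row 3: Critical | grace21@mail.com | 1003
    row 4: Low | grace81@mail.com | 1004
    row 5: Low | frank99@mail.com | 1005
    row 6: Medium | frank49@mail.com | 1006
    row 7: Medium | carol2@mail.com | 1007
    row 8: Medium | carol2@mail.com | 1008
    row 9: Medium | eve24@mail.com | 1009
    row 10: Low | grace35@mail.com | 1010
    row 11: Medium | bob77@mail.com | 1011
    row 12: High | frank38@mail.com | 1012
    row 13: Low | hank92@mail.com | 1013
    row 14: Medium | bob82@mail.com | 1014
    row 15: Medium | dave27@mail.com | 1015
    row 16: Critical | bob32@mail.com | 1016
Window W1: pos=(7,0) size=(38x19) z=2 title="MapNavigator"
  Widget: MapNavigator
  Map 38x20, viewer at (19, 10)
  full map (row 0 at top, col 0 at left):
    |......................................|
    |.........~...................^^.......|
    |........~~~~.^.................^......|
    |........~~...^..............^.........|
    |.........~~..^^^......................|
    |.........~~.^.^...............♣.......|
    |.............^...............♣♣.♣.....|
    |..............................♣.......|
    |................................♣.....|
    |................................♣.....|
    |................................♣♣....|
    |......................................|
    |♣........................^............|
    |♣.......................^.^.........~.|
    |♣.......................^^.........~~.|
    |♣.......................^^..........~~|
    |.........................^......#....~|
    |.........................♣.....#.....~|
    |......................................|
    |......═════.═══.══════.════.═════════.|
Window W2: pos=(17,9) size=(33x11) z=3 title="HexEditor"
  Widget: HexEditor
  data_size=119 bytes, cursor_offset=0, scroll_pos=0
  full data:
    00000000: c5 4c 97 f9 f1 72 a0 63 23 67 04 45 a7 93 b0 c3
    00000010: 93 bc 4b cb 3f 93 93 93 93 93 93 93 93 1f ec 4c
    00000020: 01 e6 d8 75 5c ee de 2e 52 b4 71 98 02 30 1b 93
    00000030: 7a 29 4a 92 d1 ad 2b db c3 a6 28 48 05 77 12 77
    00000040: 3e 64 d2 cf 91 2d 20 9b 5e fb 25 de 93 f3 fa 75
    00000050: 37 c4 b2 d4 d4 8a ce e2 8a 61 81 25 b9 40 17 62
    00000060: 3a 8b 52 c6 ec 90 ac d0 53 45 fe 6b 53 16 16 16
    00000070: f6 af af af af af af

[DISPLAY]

      ┏━━━━━━━━━━━━━━━━━━━━━━━━━━━━━━━━━━━━┓    
      ┃ MapNavigator                       ┃    
      ┠────────────────────────────────────┨━━━━
      ┃.......~~...^..............^........┃    
      ┃........~~..^^^.....................┃────
      ┃........~~.^.^...............♣......┃    
      ┃............^...............♣♣.♣....┃────
      ┃.............................♣......┃l.co
      ┃...............................♣....┃.com
      ┃.........┏━━━━━━━━━━━━━━━━━━━━━━━━━━━━━━━
      ┃.........┃ HexEditor                     
      ┃.........┠───────────────────────────────
      ┃.........┃00000000  C5 4c 97 f9 f1 72 a0 
      ┃.........┃00000010  93 bc 4b cb 3f 93 93 
      ┃.........┃00000020  01 e6 d8 75 5c ee de 
      ┃.........┃00000030  7a 29 4a 92 d1 ad 2b 
      ┃.........┃00000040  3e 64 d2 cf 91 2d 20 
      ┃.........┃00000050  37 c4 b2 d4 d4 8a ce 
      ┗━━━━━━━━━┃00000060  3a 8b 52 c6 ec 90 ac 
                ┗━━━━━━━━━━━━━━━━━━━━━━━━━━━━━━━
                                                
                                                
                                                
                                                


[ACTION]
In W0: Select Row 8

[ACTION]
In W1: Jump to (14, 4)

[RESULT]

      ┏━━━━━━━━━━━━━━━━━━━━━━━━━━━━━━━━━━━━┓    
      ┃ MapNavigator                       ┃    
      ┠────────────────────────────────────┨━━━━
      ┃                                    ┃    
      ┃                                    ┃────
      ┃                                    ┃    
      ┃    ................................┃────
      ┃    .........~...................^^.┃l.co
      ┃    ........~~~~.^.................^┃.com
      ┃    .....┏━━━━━━━━━━━━━━━━━━━━━━━━━━━━━━━
      ┃    .....┃ HexEditor                     
      ┃    .....┠───────────────────────────────
      ┃    .....┃00000000  C5 4c 97 f9 f1 72 a0 
      ┃    .....┃00000010  93 bc 4b cb 3f 93 93 
      ┃    .....┃00000020  01 e6 d8 75 5c ee de 
      ┃    .....┃00000030  7a 29 4a 92 d1 ad 2b 
      ┃    .....┃00000040  3e 64 d2 cf 91 2d 20 
      ┃    .....┃00000050  37 c4 b2 d4 d4 8a ce 
      ┗━━━━━━━━━┃00000060  3a 8b 52 c6 ec 90 ac 
                ┗━━━━━━━━━━━━━━━━━━━━━━━━━━━━━━━
                                                
                                                
                                                
                                                


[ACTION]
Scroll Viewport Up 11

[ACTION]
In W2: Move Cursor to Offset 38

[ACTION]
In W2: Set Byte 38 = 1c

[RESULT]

      ┏━━━━━━━━━━━━━━━━━━━━━━━━━━━━━━━━━━━━┓    
      ┃ MapNavigator                       ┃    
      ┠────────────────────────────────────┨━━━━
      ┃                                    ┃    
      ┃                                    ┃────
      ┃                                    ┃    
      ┃    ................................┃────
      ┃    .........~...................^^.┃l.co
      ┃    ........~~~~.^.................^┃.com
      ┃    .....┏━━━━━━━━━━━━━━━━━━━━━━━━━━━━━━━
      ┃    .....┃ HexEditor                     
      ┃    .....┠───────────────────────────────
      ┃    .....┃00000000  c5 4c 97 f9 f1 72 a0 
      ┃    .....┃00000010  93 bc 4b cb 3f 93 93 
      ┃    .....┃00000020  01 e6 d8 75 5c ee 1C 
      ┃    .....┃00000030  7a 29 4a 92 d1 ad 2b 
      ┃    .....┃00000040  3e 64 d2 cf 91 2d 20 
      ┃    .....┃00000050  37 c4 b2 d4 d4 8a ce 
      ┗━━━━━━━━━┃00000060  3a 8b 52 c6 ec 90 ac 
                ┗━━━━━━━━━━━━━━━━━━━━━━━━━━━━━━━
                                                
                                                
                                                
                                                
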